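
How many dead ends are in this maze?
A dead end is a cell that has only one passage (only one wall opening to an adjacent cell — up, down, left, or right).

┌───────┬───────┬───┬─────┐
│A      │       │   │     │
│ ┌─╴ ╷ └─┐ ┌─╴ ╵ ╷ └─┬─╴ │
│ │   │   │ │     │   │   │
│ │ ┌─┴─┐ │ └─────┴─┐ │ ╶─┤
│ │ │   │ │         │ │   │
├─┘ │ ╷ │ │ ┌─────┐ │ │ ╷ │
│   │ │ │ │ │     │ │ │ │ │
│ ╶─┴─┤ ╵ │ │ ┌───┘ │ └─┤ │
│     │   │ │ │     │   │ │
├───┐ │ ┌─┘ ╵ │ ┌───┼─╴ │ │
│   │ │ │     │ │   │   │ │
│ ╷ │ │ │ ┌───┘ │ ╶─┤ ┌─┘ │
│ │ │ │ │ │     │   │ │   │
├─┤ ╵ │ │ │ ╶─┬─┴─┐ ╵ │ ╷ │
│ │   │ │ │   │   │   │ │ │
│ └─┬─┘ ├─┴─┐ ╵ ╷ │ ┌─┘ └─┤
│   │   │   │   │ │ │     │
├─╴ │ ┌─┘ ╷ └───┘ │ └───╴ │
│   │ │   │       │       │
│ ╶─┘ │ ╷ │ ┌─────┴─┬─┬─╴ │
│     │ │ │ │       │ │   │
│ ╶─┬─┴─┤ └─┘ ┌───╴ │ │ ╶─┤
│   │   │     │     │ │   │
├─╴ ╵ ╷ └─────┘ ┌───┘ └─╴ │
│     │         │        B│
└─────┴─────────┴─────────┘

Checking each cell for number of passages:

Dead ends found at positions:
  (0, 4)
  (0, 10)
  (1, 6)
  (2, 0)
  (3, 2)
  (3, 8)
  (3, 11)
  (5, 9)
  (6, 0)
  (7, 0)
  (7, 4)
  (7, 12)
  (8, 10)
  (10, 3)
  (10, 5)
  (10, 10)
  (12, 0)
  (12, 8)
Total dead ends: 18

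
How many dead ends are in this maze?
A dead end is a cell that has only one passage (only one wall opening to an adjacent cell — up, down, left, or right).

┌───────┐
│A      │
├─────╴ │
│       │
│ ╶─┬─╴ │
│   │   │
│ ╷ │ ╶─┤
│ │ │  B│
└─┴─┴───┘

Checking each cell for number of passages:

Dead ends found at positions:
  (0, 0)
  (3, 0)
  (3, 1)
  (3, 3)
Total dead ends: 4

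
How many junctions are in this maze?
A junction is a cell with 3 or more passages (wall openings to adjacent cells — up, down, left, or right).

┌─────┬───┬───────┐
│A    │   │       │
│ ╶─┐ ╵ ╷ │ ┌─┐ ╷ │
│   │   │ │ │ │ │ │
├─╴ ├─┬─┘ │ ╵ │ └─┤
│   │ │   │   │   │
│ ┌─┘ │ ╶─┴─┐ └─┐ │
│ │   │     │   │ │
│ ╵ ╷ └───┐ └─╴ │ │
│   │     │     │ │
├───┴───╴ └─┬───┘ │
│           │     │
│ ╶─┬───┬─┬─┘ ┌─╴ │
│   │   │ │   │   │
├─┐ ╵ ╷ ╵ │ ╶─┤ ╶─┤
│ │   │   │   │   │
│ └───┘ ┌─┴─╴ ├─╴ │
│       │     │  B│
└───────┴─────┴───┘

Checking each cell for number of passages:

Junctions found (3+ passages):
  (0, 7): 3 passages
  (2, 6): 3 passages
  (3, 2): 3 passages
  (5, 4): 3 passages
  (5, 8): 3 passages
  (7, 3): 3 passages
Total junctions: 6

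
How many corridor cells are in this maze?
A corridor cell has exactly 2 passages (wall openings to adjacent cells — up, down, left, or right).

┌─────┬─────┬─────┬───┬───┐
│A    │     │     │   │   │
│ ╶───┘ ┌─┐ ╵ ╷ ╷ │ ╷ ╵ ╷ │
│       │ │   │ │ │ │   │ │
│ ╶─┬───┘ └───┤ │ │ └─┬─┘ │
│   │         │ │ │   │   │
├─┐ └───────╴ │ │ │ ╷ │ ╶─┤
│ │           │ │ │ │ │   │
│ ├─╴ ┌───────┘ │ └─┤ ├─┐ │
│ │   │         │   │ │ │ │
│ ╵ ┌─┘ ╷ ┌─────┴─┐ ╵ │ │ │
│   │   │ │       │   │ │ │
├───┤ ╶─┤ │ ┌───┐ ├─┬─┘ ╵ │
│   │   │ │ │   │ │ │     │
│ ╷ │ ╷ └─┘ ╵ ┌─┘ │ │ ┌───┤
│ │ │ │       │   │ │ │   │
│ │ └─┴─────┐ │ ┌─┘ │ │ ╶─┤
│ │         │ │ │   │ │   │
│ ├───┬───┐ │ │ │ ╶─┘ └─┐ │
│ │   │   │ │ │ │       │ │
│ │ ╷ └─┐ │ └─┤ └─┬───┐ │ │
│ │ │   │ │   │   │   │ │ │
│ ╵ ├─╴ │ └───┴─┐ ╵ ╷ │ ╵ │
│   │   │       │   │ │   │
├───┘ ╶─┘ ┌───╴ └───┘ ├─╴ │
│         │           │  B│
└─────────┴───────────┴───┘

Counting cells with exactly 2 passages:
Total corridor cells: 137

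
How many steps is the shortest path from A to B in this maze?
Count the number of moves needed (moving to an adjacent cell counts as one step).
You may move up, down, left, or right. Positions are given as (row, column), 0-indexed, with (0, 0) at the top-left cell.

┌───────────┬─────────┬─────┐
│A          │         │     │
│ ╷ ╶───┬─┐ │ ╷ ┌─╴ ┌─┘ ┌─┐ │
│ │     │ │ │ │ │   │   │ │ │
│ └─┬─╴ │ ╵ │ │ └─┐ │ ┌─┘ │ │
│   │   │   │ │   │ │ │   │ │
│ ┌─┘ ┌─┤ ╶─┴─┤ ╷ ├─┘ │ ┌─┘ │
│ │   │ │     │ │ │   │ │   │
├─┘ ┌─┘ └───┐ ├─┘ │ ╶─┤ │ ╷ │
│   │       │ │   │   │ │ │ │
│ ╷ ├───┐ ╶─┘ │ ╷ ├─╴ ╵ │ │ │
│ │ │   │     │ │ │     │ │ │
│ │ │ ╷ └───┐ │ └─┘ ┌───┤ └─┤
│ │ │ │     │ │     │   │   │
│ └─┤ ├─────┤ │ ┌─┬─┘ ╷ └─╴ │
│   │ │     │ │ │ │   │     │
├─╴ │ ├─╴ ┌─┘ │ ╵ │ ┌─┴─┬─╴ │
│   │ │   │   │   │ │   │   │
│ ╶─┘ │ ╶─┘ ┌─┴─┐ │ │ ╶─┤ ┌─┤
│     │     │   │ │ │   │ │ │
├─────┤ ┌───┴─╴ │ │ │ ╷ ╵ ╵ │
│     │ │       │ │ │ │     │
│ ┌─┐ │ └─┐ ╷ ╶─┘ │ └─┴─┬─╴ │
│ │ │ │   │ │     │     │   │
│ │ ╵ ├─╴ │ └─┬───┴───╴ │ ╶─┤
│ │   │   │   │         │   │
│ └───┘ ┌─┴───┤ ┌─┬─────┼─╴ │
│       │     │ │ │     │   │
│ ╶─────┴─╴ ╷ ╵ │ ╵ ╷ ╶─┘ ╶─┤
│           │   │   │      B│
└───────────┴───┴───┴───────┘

Using BFS to find shortest path:
Start: (0, 0), End: (14, 13)
Path found:
(0,0) → (0,1) → (0,2) → (0,3) → (0,4) → (0,5) → (1,5) → (2,5) → (2,4) → (3,4) → (3,5) → (3,6) → (4,6) → (5,6) → (6,6) → (7,6) → (8,6) → (8,5) → (9,5) → (9,4) → (9,3) → (10,3) → (11,3) → (11,4) → (12,4) → (12,3) → (13,3) → (13,2) → (13,1) → (13,0) → (14,0) → (14,1) → (14,2) → (14,3) → (14,4) → (14,5) → (13,5) → (13,6) → (14,6) → (14,7) → (13,7) → (12,7) → (12,8) → (12,9) → (12,10) → (12,11) → (11,11) → (11,10) → (11,9) → (10,9) → (9,9) → (8,9) → (7,9) → (7,10) → (6,10) → (6,11) → (7,11) → (7,12) → (7,13) → (8,13) → (8,12) → (9,12) → (10,12) → (10,13) → (11,13) → (11,12) → (12,12) → (12,13) → (13,13) → (13,12) → (14,12) → (14,13)
Number of steps: 71

Solution:

┌───────────┬─────────┬─────┐
│A → → → → ↓│         │     │
│ ╷ ╶───┬─┐ │ ╷ ┌─╴ ┌─┘ ┌─┐ │
│ │     │ │↓│ │ │   │   │ │ │
│ └─┬─╴ │ ╵ │ │ └─┐ │ ┌─┘ │ │
│   │   │↓ ↲│ │   │ │ │   │ │
│ ┌─┘ ┌─┤ ╶─┴─┤ ╷ ├─┘ │ ┌─┘ │
│ │   │ │↳ → ↓│ │ │   │ │   │
├─┘ ┌─┘ └───┐ ├─┘ │ ╶─┤ │ ╷ │
│   │       │↓│   │   │ │ │ │
│ ╷ ├───┐ ╶─┘ │ ╷ ├─╴ ╵ │ │ │
│ │ │   │    ↓│ │ │     │ │ │
│ │ │ ╷ └───┐ │ └─┘ ┌───┤ └─┤
│ │ │ │     │↓│     │↱ ↓│   │
│ └─┤ ├─────┤ │ ┌─┬─┘ ╷ └─╴ │
│   │ │     │↓│ │ │↱ ↑│↳ → ↓│
├─╴ │ ├─╴ ┌─┘ │ ╵ │ ┌─┴─┬─╴ │
│   │ │   │↓ ↲│   │↑│   │↓ ↲│
│ ╶─┘ │ ╶─┘ ┌─┴─┐ │ │ ╶─┤ ┌─┤
│     │↓ ← ↲│   │ │↑│   │↓│ │
├─────┤ ┌───┴─╴ │ │ │ ╷ ╵ ╵ │
│     │↓│       │ │↑│ │  ↳ ↓│
│ ┌─┐ │ └─┐ ╷ ╶─┘ │ └─┴─┬─╴ │
│ │ │ │↳ ↓│ │     │↑ ← ↰│↓ ↲│
│ │ ╵ ├─╴ │ └─┬───┴───╴ │ ╶─┤
│ │   │↓ ↲│   │↱ → → → ↑│↳ ↓│
│ └───┘ ┌─┴───┤ ┌─┬─────┼─╴ │
│↓ ← ← ↲│  ↱ ↓│↑│ │     │↓ ↲│
│ ╶─────┴─╴ ╷ ╵ │ ╵ ╷ ╶─┘ ╶─┤
│↳ → → → → ↑│↳ ↑│   │    ↳ B│
└───────────┴───┴───┴───────┘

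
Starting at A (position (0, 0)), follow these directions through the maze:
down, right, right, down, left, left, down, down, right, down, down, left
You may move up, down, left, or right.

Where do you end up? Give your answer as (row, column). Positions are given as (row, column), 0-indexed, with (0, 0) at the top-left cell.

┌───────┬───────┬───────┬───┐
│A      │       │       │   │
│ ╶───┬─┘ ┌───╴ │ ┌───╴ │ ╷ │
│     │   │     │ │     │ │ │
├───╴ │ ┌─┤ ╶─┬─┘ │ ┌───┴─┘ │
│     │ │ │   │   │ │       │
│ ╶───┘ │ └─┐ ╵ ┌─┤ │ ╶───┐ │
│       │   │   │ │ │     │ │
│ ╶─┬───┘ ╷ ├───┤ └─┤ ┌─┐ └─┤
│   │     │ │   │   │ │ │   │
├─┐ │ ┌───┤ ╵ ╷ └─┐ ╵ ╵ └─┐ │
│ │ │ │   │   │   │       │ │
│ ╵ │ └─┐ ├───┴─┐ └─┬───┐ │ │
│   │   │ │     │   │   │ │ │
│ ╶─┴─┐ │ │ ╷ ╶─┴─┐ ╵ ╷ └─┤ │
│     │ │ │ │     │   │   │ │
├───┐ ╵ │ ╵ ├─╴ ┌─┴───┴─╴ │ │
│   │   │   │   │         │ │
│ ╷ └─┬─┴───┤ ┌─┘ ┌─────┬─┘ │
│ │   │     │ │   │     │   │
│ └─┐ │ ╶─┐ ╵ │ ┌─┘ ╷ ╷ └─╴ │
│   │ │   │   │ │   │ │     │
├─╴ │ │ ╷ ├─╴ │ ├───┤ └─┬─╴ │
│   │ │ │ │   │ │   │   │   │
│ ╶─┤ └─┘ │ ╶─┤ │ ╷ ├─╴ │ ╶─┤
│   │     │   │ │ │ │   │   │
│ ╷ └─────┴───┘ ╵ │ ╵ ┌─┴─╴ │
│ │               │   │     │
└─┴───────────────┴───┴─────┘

Following directions step by step:
Start: (0, 0)
  down: (0, 0) → (1, 0)
  right: (1, 0) → (1, 1)
  right: (1, 1) → (1, 2)
  down: (1, 2) → (2, 2)
  left: (2, 2) → (2, 1)
  left: (2, 1) → (2, 0)
  down: (2, 0) → (3, 0)
  down: (3, 0) → (4, 0)
  right: (4, 0) → (4, 1)
  down: (4, 1) → (5, 1)
  down: (5, 1) → (6, 1)
  left: (6, 1) → (6, 0)
Final position: (6, 0)

Path taken:

┌───────┬───────┬───────┬───┐
│A      │       │       │   │
│ ╶───┬─┘ ┌───╴ │ ┌───╴ │ ╷ │
│↳ → ↓│   │     │ │     │ │ │
├───╴ │ ┌─┤ ╶─┬─┘ │ ┌───┴─┘ │
│↓ ← ↲│ │ │   │   │ │       │
│ ╶───┘ │ └─┐ ╵ ┌─┤ │ ╶───┐ │
│↓      │   │   │ │ │     │ │
│ ╶─┬───┘ ╷ ├───┤ └─┤ ┌─┐ └─┤
│↳ ↓│     │ │   │   │ │ │   │
├─┐ │ ┌───┤ ╵ ╷ └─┐ ╵ ╵ └─┐ │
│ │↓│ │   │   │   │       │ │
│ ╵ │ └─┐ ├───┴─┐ └─┬───┐ │ │
│B ↲│   │ │     │   │   │ │ │
│ ╶─┴─┐ │ │ ╷ ╶─┴─┐ ╵ ╷ └─┤ │
│     │ │ │ │     │   │   │ │
├───┐ ╵ │ ╵ ├─╴ ┌─┴───┴─╴ │ │
│   │   │   │   │         │ │
│ ╷ └─┬─┴───┤ ┌─┘ ┌─────┬─┘ │
│ │   │     │ │   │     │   │
│ └─┐ │ ╶─┐ ╵ │ ┌─┘ ╷ ╷ └─╴ │
│   │ │   │   │ │   │ │     │
├─╴ │ │ ╷ ├─╴ │ ├───┤ └─┬─╴ │
│   │ │ │ │   │ │   │   │   │
│ ╶─┤ └─┘ │ ╶─┤ │ ╷ ├─╴ │ ╶─┤
│   │     │   │ │ │ │   │   │
│ ╷ └─────┴───┘ ╵ │ ╵ ┌─┴─╴ │
│ │               │   │     │
└─┴───────────────┴───┴─────┘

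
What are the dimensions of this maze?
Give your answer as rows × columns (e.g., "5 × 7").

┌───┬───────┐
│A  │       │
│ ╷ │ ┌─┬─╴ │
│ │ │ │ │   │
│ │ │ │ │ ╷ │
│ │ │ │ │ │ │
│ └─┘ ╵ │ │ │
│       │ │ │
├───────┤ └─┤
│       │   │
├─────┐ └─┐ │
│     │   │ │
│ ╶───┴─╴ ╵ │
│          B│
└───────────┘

Counting the maze dimensions:
Rows (vertical): 7
Columns (horizontal): 6
Dimensions: 7 × 6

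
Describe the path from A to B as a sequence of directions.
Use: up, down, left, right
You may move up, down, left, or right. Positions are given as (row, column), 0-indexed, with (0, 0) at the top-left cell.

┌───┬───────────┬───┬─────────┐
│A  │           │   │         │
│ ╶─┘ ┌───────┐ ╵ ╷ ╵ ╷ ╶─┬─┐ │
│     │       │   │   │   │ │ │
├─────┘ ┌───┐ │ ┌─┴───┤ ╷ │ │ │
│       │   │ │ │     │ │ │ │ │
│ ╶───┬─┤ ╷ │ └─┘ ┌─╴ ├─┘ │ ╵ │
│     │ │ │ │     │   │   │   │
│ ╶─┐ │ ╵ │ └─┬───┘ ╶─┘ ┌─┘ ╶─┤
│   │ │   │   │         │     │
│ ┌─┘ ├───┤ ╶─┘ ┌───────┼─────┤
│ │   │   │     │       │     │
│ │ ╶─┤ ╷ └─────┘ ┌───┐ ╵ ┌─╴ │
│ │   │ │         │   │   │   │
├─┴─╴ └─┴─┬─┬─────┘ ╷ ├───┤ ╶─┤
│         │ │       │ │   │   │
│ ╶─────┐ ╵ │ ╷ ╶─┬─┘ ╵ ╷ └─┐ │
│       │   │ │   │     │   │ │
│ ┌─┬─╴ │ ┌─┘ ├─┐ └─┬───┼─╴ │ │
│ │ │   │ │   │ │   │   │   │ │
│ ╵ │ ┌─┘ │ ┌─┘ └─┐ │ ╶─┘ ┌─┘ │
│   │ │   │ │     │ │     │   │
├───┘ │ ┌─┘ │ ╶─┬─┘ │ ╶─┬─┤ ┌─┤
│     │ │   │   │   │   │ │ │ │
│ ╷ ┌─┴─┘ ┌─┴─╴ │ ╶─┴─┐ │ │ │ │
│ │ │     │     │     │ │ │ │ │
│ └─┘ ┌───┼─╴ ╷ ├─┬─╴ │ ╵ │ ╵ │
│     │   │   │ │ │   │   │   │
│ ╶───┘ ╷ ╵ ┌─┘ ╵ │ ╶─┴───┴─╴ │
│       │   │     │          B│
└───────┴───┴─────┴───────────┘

Finding the path and converting it to directions:
Path through cells: (0,0) → (1,0) → (1,1) → (1,2) → (0,2) → (0,3) → (0,4) → (0,5) → (0,6) → (0,7) → (1,7) → (1,8) → (0,8) → (0,9) → (1,9) → (1,10) → (0,10) → (0,11) → (1,11) → (1,12) → (2,12) → (3,12) → (3,11) → (4,11) → (4,10) → (4,9) → (3,9) → (3,10) → (2,10) → (2,9) → (2,8) → (3,8) → (3,7) → (3,6) → (2,6) → (1,6) → (1,5) → (1,4) → (1,3) → (2,3) → (2,2) → (2,1) → (2,0) → (3,0) → (3,1) → (3,2) → (4,2) → (5,2) → (5,1) → (6,1) → (6,2) → (7,2) → (7,1) → (7,0) → (8,0) → (8,1) → (8,2) → (8,3) → (9,3) → (9,2) → (10,2) → (11,2) → (11,1) → (11,0) → (12,0) → (13,0) → (13,1) → (13,2) → (12,2) → (12,3) → (12,4) → (11,4) → (11,5) → (10,5) → (9,5) → (9,6) → (8,6) → (7,6) → (7,7) → (8,7) → (8,8) → (9,8) → (9,9) → (10,9) → (11,9) → (11,8) → (12,8) → (12,9) → (12,10) → (13,10) → (13,9) → (14,9) → (14,10) → (14,11) → (14,12) → (14,13) → (14,14)
Directions: down, right, right, up, right, right, right, right, right, down, right, up, right, down, right, up, right, down, right, down, down, left, down, left, left, up, right, up, left, left, down, left, left, up, up, left, left, left, down, left, left, left, down, right, right, down, down, left, down, right, down, left, left, down, right, right, right, down, left, down, down, left, left, down, down, right, right, up, right, right, up, right, up, up, right, up, up, right, down, right, down, right, down, down, left, down, right, right, down, left, down, right, right, right, right, right

Solution:

┌───┬───────────┬───┬─────────┐
│A  │↱ → → → → ↓│↱ ↓│↱ ↓      │
│ ╶─┘ ┌───────┐ ╵ ╷ ╵ ╷ ╶─┬─┐ │
│↳ → ↑│↓ ← ← ↰│↳ ↑│↳ ↑│↳ ↓│ │ │
├─────┘ ┌───┐ │ ┌─┴───┤ ╷ │ │ │
│↓ ← ← ↲│   │↑│ │↓ ← ↰│ │↓│ │ │
│ ╶───┬─┤ ╷ │ └─┘ ┌─╴ ├─┘ │ ╵ │
│↳ → ↓│ │ │ │↑ ← ↲│↱ ↑│↓ ↲│   │
│ ╶─┐ │ ╵ │ └─┬───┘ ╶─┘ ┌─┘ ╶─┤
│   │↓│   │   │    ↑ ← ↲│     │
│ ┌─┘ ├───┤ ╶─┘ ┌───────┼─────┤
│ │↓ ↲│   │     │       │     │
│ │ ╶─┤ ╷ └─────┘ ┌───┐ ╵ ┌─╴ │
│ │↳ ↓│ │         │   │   │   │
├─┴─╴ └─┴─┬─┬─────┘ ╷ ├───┤ ╶─┤
│↓ ← ↲    │ │↱ ↓    │ │   │   │
│ ╶─────┐ ╵ │ ╷ ╶─┬─┘ ╵ ╷ └─┐ │
│↳ → → ↓│   │↑│↳ ↓│     │   │ │
│ ┌─┬─╴ │ ┌─┘ ├─┐ └─┬───┼─╴ │ │
│ │ │↓ ↲│ │↱ ↑│ │↳ ↓│   │   │ │
│ ╵ │ ┌─┘ │ ┌─┘ └─┐ │ ╶─┘ ┌─┘ │
│   │↓│   │↑│     │↓│     │   │
├───┘ │ ┌─┘ │ ╶─┬─┘ │ ╶─┬─┤ ┌─┤
│↓ ← ↲│ │↱ ↑│   │↓ ↲│   │ │ │ │
│ ╷ ┌─┴─┘ ┌─┴─╴ │ ╶─┴─┐ │ │ │ │
│↓│ │↱ → ↑│     │↳ → ↓│ │ │ │ │
│ └─┘ ┌───┼─╴ ╷ ├─┬─╴ │ ╵ │ ╵ │
│↳ → ↑│   │   │ │ │↓ ↲│   │   │
│ ╶───┘ ╷ ╵ ┌─┘ ╵ │ ╶─┴───┴─╴ │
│       │   │     │↳ → → → → B│
└───────┴───┴─────┴───────────┘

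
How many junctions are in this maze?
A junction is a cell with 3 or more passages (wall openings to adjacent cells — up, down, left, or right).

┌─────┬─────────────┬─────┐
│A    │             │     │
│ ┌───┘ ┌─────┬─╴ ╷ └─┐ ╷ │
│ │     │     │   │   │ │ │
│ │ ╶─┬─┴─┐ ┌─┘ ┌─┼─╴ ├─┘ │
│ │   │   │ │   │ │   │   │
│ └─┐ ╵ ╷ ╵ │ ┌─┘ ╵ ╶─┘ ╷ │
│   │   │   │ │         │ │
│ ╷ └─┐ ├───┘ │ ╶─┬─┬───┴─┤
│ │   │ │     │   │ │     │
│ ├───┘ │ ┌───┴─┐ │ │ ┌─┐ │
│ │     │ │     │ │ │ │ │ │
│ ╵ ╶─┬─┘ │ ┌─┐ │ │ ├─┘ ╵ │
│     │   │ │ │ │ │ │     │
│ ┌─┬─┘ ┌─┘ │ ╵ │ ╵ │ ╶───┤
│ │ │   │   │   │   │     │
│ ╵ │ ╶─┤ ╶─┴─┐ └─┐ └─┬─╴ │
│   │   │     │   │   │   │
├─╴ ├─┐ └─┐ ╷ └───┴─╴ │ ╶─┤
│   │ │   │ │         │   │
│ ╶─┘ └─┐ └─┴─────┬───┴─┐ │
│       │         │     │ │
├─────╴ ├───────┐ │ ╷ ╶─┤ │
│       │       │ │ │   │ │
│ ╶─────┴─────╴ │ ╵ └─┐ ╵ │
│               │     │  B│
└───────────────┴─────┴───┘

Checking each cell for number of passages:

Junctions found (3+ passages):
  (0, 8): 3 passages
  (0, 11): 3 passages
  (1, 5): 3 passages
  (2, 12): 3 passages
  (3, 0): 3 passages
  (3, 3): 3 passages
  (3, 8): 3 passages
  (3, 9): 3 passages
  (6, 0): 3 passages
  (6, 1): 3 passages
  (6, 11): 3 passages
  (7, 7): 3 passages
  (7, 9): 3 passages
  (8, 1): 3 passages
  (8, 5): 3 passages
  (10, 2): 3 passages
  (10, 10): 3 passages
  (12, 9): 3 passages
Total junctions: 18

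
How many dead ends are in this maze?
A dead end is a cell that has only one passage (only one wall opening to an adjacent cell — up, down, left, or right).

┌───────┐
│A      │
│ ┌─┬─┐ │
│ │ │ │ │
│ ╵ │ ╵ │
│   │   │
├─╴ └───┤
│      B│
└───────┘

Checking each cell for number of passages:

Dead ends found at positions:
  (1, 1)
  (1, 2)
  (3, 0)
  (3, 3)
Total dead ends: 4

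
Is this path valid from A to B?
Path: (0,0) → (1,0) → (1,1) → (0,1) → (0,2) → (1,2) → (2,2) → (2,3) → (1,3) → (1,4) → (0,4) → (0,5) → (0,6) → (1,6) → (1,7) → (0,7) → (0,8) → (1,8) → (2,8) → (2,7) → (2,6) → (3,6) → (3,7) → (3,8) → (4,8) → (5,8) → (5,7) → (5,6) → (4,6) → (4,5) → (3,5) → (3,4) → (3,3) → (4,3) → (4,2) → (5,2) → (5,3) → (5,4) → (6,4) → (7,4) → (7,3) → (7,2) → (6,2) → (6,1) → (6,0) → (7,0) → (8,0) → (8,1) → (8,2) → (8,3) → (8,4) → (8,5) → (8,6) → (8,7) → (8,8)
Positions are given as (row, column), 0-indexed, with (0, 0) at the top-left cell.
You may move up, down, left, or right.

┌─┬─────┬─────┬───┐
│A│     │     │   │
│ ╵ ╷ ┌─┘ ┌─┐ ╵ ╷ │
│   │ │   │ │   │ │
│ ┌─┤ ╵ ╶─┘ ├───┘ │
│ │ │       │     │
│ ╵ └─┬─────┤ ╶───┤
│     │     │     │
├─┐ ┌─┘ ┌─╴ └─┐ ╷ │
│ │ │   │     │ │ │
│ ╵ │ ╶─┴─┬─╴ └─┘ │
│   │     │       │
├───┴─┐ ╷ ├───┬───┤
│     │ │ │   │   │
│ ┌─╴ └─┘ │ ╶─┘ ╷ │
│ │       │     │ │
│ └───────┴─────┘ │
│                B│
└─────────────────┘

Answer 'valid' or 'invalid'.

Checking path validity:
Result: All consecutive moves are passable.

valid

Correct solution:

┌─┬─────┬─────┬───┐
│A│↱ ↓  │↱ → ↓│↱ ↓│
│ ╵ ╷ ┌─┘ ┌─┐ ╵ ╷ │
│↳ ↑│↓│↱ ↑│ │↳ ↑│↓│
│ ┌─┤ ╵ ╶─┘ ├───┘ │
│ │ │↳ ↑    │↓ ← ↲│
│ ╵ └─┬─────┤ ╶───┤
│     │↓ ← ↰│↳ → ↓│
├─┐ ┌─┘ ┌─╴ └─┐ ╷ │
│ │ │↓ ↲│  ↑ ↰│ │↓│
│ ╵ │ ╶─┴─┬─╴ └─┘ │
│   │↳ → ↓│  ↑ ← ↲│
├───┴─┐ ╷ ├───┬───┤
│↓ ← ↰│ │↓│   │   │
│ ┌─╴ └─┘ │ ╶─┘ ╷ │
│↓│  ↑ ← ↲│     │ │
│ └───────┴─────┘ │
│↳ → → → → → → → B│
└─────────────────┘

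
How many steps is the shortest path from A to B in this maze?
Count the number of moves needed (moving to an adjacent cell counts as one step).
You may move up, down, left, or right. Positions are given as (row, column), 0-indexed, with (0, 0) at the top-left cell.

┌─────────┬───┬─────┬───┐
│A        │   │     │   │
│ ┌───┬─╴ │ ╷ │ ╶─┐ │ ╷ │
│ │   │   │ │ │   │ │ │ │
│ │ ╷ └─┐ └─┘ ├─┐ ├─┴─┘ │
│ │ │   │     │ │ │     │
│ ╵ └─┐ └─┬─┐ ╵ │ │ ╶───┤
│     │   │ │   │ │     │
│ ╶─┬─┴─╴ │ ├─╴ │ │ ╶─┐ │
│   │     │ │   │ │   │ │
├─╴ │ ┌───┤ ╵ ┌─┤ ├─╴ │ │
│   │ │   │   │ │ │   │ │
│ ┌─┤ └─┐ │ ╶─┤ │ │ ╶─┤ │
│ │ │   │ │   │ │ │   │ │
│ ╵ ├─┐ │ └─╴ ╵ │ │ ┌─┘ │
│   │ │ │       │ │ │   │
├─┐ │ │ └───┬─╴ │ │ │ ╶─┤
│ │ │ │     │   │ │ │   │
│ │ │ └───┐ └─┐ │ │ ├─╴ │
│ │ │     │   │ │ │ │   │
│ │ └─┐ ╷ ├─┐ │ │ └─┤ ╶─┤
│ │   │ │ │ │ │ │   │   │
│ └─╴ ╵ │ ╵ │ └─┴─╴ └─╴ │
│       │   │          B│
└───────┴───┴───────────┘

Using BFS to find shortest path:
Start: (0, 0), End: (11, 11)
Path found:
(0,0) → (1,0) → (2,0) → (3,0) → (3,1) → (2,1) → (1,1) → (1,2) → (2,2) → (2,3) → (3,3) → (3,4) → (4,4) → (4,3) → (4,2) → (5,2) → (6,2) → (6,3) → (7,3) → (8,3) → (8,4) → (8,5) → (9,5) → (9,6) → (10,6) → (11,6) → (11,7) → (11,8) → (11,9) → (11,10) → (11,11)
Number of steps: 30

Solution:

┌─────────┬───┬─────┬───┐
│A        │   │     │   │
│ ┌───┬─╴ │ ╷ │ ╶─┐ │ ╷ │
│↓│↱ ↓│   │ │ │   │ │ │ │
│ │ ╷ └─┐ └─┘ ├─┐ ├─┴─┘ │
│↓│↑│↳ ↓│     │ │ │     │
│ ╵ └─┐ └─┬─┐ ╵ │ │ ╶───┤
│↳ ↑  │↳ ↓│ │   │ │     │
│ ╶─┬─┴─╴ │ ├─╴ │ │ ╶─┐ │
│   │↓ ← ↲│ │   │ │   │ │
├─╴ │ ┌───┤ ╵ ┌─┤ ├─╴ │ │
│   │↓│   │   │ │ │   │ │
│ ┌─┤ └─┐ │ ╶─┤ │ │ ╶─┤ │
│ │ │↳ ↓│ │   │ │ │   │ │
│ ╵ ├─┐ │ └─╴ ╵ │ │ ┌─┘ │
│   │ │↓│       │ │ │   │
├─┐ │ │ └───┬─╴ │ │ │ ╶─┤
│ │ │ │↳ → ↓│   │ │ │   │
│ │ │ └───┐ └─┐ │ │ ├─╴ │
│ │ │     │↳ ↓│ │ │ │   │
│ │ └─┐ ╷ ├─┐ │ │ └─┤ ╶─┤
│ │   │ │ │ │↓│ │   │   │
│ └─╴ ╵ │ ╵ │ └─┴─╴ └─╴ │
│       │   │↳ → → → → B│
└───────┴───┴───────────┘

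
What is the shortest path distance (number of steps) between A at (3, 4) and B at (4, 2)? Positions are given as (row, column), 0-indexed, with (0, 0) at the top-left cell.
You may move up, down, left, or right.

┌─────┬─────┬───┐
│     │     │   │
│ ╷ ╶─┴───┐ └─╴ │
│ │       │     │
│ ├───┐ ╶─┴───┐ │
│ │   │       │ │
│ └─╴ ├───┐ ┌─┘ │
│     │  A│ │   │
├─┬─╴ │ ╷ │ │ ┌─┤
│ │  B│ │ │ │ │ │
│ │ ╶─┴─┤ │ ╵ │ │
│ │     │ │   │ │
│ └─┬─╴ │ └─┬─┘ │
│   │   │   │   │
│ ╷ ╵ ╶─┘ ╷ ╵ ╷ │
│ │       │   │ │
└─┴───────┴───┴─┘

Finding path from (3, 4) to (4, 2):
Path: (3,4) → (4,4) → (5,4) → (6,4) → (7,4) → (7,3) → (7,2) → (6,2) → (6,3) → (5,3) → (5,2) → (5,1) → (4,1) → (4,2)
Distance: 13 steps

Solution:

┌─────┬─────┬───┐
│     │     │   │
│ ╷ ╶─┴───┐ └─╴ │
│ │       │     │
│ ├───┐ ╶─┴───┐ │
│ │   │       │ │
│ └─╴ ├───┐ ┌─┘ │
│     │  A│ │   │
├─┬─╴ │ ╷ │ │ ┌─┤
│ │↱ B│ │↓│ │ │ │
│ │ ╶─┴─┤ │ ╵ │ │
│ │↑ ← ↰│↓│   │ │
│ └─┬─╴ │ └─┬─┘ │
│   │↱ ↑│↓  │   │
│ ╷ ╵ ╶─┘ ╷ ╵ ╷ │
│ │  ↑ ← ↲│   │ │
└─┴───────┴───┴─┘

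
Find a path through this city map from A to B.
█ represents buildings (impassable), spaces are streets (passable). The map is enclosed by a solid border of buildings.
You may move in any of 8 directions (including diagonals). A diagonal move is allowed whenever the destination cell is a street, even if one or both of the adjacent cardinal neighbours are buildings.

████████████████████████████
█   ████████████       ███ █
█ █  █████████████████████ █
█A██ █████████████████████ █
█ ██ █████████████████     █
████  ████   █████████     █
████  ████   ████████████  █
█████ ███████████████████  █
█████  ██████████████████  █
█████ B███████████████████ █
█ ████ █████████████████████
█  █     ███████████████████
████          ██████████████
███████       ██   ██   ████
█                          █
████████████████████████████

Finding the shortest path from A to B:
Movement: 8-directional
Path length: 10 steps
Directions: up → up-right → down-right → down-right → down → down → down → down-right → down → down-right

Solution:

████████████████████████████
█ ↘ ████████████       ███ █
█↗█↘ █████████████████████ █
█A██↓█████████████████████ █
█ ██↓█████████████████     █
████↓ ████   █████████     █
████↘ ████   ████████████  █
█████↓███████████████████  █
█████↘ ██████████████████  █
█████ B███████████████████ █
█ ████ █████████████████████
█  █     ███████████████████
████          ██████████████
███████       ██   ██   ████
█                          █
████████████████████████████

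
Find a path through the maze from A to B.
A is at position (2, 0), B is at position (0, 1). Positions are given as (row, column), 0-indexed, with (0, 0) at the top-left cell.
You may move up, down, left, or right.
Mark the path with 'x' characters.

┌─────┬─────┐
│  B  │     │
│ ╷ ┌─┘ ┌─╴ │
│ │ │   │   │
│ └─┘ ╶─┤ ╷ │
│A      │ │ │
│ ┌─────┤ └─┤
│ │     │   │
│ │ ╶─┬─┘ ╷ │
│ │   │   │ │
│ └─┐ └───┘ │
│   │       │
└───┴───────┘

Finding the shortest path from (2, 0) to (0, 1):
Path length: 3 steps
Directions: up → up → right

Solution:

┌─────┬─────┐
│x B  │     │
│ ╷ ┌─┘ ┌─╴ │
│x│ │   │   │
│ └─┘ ╶─┤ ╷ │
│A      │ │ │
│ ┌─────┤ └─┤
│ │     │   │
│ │ ╶─┬─┘ ╷ │
│ │   │   │ │
│ └─┐ └───┘ │
│   │       │
└───┴───────┘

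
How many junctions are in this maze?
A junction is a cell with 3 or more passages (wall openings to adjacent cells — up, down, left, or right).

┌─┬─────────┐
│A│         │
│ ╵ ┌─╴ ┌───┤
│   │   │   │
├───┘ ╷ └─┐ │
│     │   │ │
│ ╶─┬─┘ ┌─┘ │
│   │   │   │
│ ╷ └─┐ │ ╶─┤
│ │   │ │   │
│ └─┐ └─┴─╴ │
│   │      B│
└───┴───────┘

Checking each cell for number of passages:

Junctions found (3+ passages):
  (0, 3): 3 passages
  (1, 3): 3 passages
  (2, 3): 3 passages
  (3, 0): 3 passages
  (3, 3): 3 passages
Total junctions: 5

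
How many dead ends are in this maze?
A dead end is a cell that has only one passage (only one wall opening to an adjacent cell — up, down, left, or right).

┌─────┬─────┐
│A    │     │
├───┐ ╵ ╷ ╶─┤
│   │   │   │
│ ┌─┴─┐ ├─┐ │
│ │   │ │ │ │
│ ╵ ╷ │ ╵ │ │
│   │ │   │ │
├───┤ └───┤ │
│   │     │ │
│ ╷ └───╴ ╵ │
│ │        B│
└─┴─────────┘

Checking each cell for number of passages:

Dead ends found at positions:
  (0, 0)
  (0, 5)
  (1, 1)
  (2, 4)
  (5, 0)
Total dead ends: 5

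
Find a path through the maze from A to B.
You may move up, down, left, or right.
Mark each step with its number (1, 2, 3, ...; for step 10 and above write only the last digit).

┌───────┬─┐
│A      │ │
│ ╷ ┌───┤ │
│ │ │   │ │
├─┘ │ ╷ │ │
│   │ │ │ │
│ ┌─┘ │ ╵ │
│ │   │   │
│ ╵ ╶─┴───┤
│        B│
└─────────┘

Finding the shortest path through the maze:
Path length: 10 steps
Directions: right → down → down → left → down → down → right → right → right → right

Solution:

┌───────┬─┐
│A 1    │ │
│ ╷ ┌───┤ │
│ │2│   │ │
├─┘ │ ╷ │ │
│4 3│ │ │ │
│ ┌─┘ │ ╵ │
│5│   │   │
│ ╵ ╶─┴───┤
│6 7 8 9 B│
└─────────┘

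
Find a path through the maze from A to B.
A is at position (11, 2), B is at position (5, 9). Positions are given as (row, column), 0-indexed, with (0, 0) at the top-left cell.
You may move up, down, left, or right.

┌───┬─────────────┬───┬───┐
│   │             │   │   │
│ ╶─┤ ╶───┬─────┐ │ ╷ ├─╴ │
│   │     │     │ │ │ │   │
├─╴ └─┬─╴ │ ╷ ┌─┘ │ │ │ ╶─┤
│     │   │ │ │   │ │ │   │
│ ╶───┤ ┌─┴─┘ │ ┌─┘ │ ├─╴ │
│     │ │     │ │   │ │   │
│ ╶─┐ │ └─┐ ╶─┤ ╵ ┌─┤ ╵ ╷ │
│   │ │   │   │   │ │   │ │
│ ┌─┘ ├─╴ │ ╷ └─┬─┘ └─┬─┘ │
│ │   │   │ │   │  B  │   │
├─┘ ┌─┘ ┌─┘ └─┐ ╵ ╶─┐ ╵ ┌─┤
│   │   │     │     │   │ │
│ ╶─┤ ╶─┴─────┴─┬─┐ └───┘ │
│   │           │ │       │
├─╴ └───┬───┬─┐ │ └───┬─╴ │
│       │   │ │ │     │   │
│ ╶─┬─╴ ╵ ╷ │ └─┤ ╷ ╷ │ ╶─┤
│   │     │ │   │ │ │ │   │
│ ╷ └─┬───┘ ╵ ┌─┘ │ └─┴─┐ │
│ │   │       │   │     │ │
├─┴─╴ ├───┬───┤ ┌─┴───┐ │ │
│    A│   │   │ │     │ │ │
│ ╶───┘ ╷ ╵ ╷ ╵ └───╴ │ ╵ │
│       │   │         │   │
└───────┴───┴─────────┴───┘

Finding the shortest path from (11, 2) to (5, 9):
Path length: 41 steps
Directions: left → left → down → right → right → right → up → right → down → right → up → right → down → right → up → up → right → up → up → right → down → down → right → right → down → down → right → up → up → up → left → up → right → up → left → left → left → up → left → up → right

Solution:

┌───┬─────────────┬───┬───┐
│   │             │   │   │
│ ╶─┤ ╶───┬─────┐ │ ╷ ├─╴ │
│   │     │     │ │ │ │   │
├─╴ └─┬─╴ │ ╷ ┌─┘ │ │ │ ╶─┤
│     │   │ │ │   │ │ │   │
│ ╶───┤ ┌─┴─┘ │ ┌─┘ │ ├─╴ │
│     │ │     │ │   │ │   │
│ ╶─┐ │ └─┐ ╶─┤ ╵ ┌─┤ ╵ ╷ │
│   │ │   │   │   │ │   │ │
│ ┌─┘ ├─╴ │ ╷ └─┬─┘ └─┬─┘ │
│ │   │   │ │   │↱ B  │   │
├─┘ ┌─┘ ┌─┘ └─┐ ╵ ╶─┐ ╵ ┌─┤
│   │   │     │  ↑ ↰│   │ │
│ ╶─┤ ╶─┴─────┴─┬─┐ └───┘ │
│   │           │ │↑ ← ← ↰│
├─╴ └───┬───┬─┐ │ └───┬─╴ │
│       │   │ │ │↱ ↓  │↱ ↑│
│ ╶─┬─╴ ╵ ╷ │ └─┤ ╷ ╷ │ ╶─┤
│   │     │ │   │↑│↓│ │↑ ↰│
│ ╷ └─┬───┘ ╵ ┌─┘ │ └─┴─┐ │
│ │   │       │↱ ↑│↳ → ↓│↑│
├─┴─╴ ├───┬───┤ ┌─┴───┐ │ │
│↓ ← A│↱ ↓│↱ ↓│↑│     │↓│↑│
│ ╶───┘ ╷ ╵ ╷ ╵ └───╴ │ ╵ │
│↳ → → ↑│↳ ↑│↳ ↑      │↳ ↑│
└───────┴───┴─────────┴───┘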